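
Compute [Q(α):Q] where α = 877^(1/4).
[Q(α):Q] = 4

α is a root of x^4 - 877. By Eisenstein's criterion at the prime p = 877 (which divides the constant term 877 but p^2 = 769129 does not, since 877 is squarefree), x^4 - 877 is irreducible over Q. Hence [Q(α):Q] = 4.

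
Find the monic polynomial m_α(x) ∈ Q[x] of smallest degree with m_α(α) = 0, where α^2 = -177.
m_α(x) = x^2 + 177

α satisfies α^2 + 177 = 0, so x^2 + 177 annihilates α. Since d = -177 is squarefree and ≠ 1, it is not a perfect square in Q, so x^2 + 177 has no rational root and is therefore irreducible over Q (a degree-2 polynomial over a field is irreducible iff it has no root). Hence m_α(x) = x^2 + 177.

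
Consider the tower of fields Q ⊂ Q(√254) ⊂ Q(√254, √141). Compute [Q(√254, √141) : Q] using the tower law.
[Q(√254, √141) : Q] = 4

[Q(√254):Q] = 2 (min poly x^2 - 254, irreducible since 254 is squarefree > 1). For the top step, suppose √141 ∈ Q(√254), say √141 = c + d√254 with c, d ∈ Q. Squaring: 141 = c^2 + 254d^2 + 2cd√254. Since √254 ∉ Q this forces 2cd = 0. If d = 0 then √141 = c ∈ Q, contradicting 141 squarefree > 1. If c = 0 then 141 = 254d^2, so 254·141 = (254d)^2 is a perfect square in Q — but 254·141 = 35814 is not a perfect square (since 254 and 141 are distinct squarefree integers). Contradiction. Hence √141 ∉ Q(√254), so x^2 - 141 stays irreducible over Q(√254) and [Q(√254, √141) : Q(√254)] = 2. By the tower law, [Q(√254, √141) : Q] = 2 · 2 = 4.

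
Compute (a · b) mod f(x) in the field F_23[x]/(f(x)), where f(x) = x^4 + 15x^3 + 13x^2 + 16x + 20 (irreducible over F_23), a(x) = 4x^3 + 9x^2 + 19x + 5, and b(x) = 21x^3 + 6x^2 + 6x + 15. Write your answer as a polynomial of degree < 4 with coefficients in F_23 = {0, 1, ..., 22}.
a · b ≡ 12x^3 + 7x^2 + 17x + 12 (mod f(x))

Multiply in F_23[x]: a(x)·b(x) = (4x^3 + 9x^2 + 19x + 5)·(21x^3 + 6x^2 + 6x + 15) = 15x^6 + 6x^5 + 17x^4 + 11x^3 + 3x^2 + 16x + 6. This has degree ≥ 4, so divide by f(x) over F_23: 15x^6 + 6x^5 + 17x^4 + 11x^3 + 3x^2 + 16x + 6 = (15x^2 + 11x + 2)·(x^4 + 15x^3 + 13x^2 + 16x + 20) + (12x^3 + 7x^2 + 17x + 12). Hence a·b ≡ 12x^3 + 7x^2 + 17x + 12 (mod f). (F_23[x]/(f) is a field with 23^4 = 279841 elements since f is irreducible of degree 4.)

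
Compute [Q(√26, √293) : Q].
[Q(√26, √293) : Q] = 4

[Q(√26):Q] = 2 (min poly x^2 - 26, irreducible since 26 is squarefree > 1). For the top step, suppose √293 ∈ Q(√26), say √293 = c + d√26 with c, d ∈ Q. Squaring: 293 = c^2 + 26d^2 + 2cd√26. Since √26 ∉ Q this forces 2cd = 0. If d = 0 then √293 = c ∈ Q, contradicting 293 squarefree > 1. If c = 0 then 293 = 26d^2, so 26·293 = (26d)^2 is a perfect square in Q — but 26·293 = 7618 is not a perfect square (since 26 and 293 are distinct squarefree integers). Contradiction. Hence √293 ∉ Q(√26), so x^2 - 293 stays irreducible over Q(√26) and [Q(√26, √293) : Q(√26)] = 2. By the tower law, [Q(√26, √293) : Q] = 2 · 2 = 4.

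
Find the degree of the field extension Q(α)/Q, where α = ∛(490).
[Q(α):Q] = 3

The minimal polynomial of α is x^3 - 490, irreducible over Q since 490 is not a perfect cube (so x^3 - 490 has no rational root). Hence [Q(α):Q] = deg(m_α) = 3.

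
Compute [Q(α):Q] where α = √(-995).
[Q(α):Q] = 2

[Q(α):Q] equals the degree of the minimal polynomial of α. Here α^2 = -995 and x^2 + 995 is irreducible (d = -995 is squarefree, ≠ 1, hence not a square), so deg(m_α) = 2. Thus [Q(α):Q] = 2.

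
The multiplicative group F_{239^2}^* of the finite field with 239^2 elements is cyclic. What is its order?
|F_{239^2}^*| = 57120

F_{239^2} has 239^2 = 57121 elements; its multiplicative group consists of all nonzero elements, so |F_{239^2}^*| = 57121 - 1 = 57120. (It is cyclic since any finite subgroup of the multiplicative group of a field is cyclic.)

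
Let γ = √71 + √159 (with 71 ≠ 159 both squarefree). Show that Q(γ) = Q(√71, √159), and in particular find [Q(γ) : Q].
[Q(γ) : Q] = 4 (equivalently, Q(γ) = Q(√71, √159))

Obviously Q(γ) ⊆ Q(√71, √159), and [Q(√71, √159):Q] = 4 (since 71, 159 are distinct squarefree integers > 1 with 11289 not a perfect square). To show equality we compute the minimal polynomial of γ. From γ = √71 + √159: γ^2 = 71 + 2√(11289) + 159 = 230 + 2√(11289), so γ^2 - 230 = 2√(11289); squaring, (γ^2 - 230)^2 = 4·11289, i.e. γ^4 - 460γ^2 + 52900 - 45156 = 0, i.e. γ^4 - 460γ^2 + 7744 = 0. So γ is a root of x^4 - 460x^2 + 7744. This polynomial is irreducible over Q: it has no rational root (each ±√71 ± √159 is irrational), and any factorization into two quadratics over Q would force √(11289) ∈ Q (pairing opposite roots) or √71, √159 ∈ Q (other pairings), all impossible. Hence [Q(γ):Q] = 4 = [Q(√71, √159):Q], so Q(γ) = Q(√71, √159).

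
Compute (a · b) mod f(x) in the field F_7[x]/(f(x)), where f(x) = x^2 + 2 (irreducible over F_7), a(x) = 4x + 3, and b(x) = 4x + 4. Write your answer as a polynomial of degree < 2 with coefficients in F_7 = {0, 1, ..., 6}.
a · b ≡ 1 (mod f(x))

Multiply in F_7[x]: a(x)·b(x) = (4x + 3)·(4x + 4) = 2x^2 + 5. This has degree ≥ 2, so divide by f(x) over F_7: 2x^2 + 5 = (2)·(x^2 + 2) + (1). Hence a·b ≡ 1 (mod f). (F_7[x]/(f) is a field with 7^2 = 49 elements since f is irreducible of degree 2.)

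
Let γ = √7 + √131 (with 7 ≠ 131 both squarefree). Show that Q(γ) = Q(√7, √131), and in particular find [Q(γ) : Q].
[Q(γ) : Q] = 4 (equivalently, Q(γ) = Q(√7, √131))

Obviously Q(γ) ⊆ Q(√7, √131), and [Q(√7, √131):Q] = 4 (since 7, 131 are distinct squarefree integers > 1 with 917 not a perfect square). To show equality we compute the minimal polynomial of γ. From γ = √7 + √131: γ^2 = 7 + 2√(917) + 131 = 138 + 2√(917), so γ^2 - 138 = 2√(917); squaring, (γ^2 - 138)^2 = 4·917, i.e. γ^4 - 276γ^2 + 19044 - 3668 = 0, i.e. γ^4 - 276γ^2 + 15376 = 0. So γ is a root of x^4 - 276x^2 + 15376. This polynomial is irreducible over Q: it has no rational root (each ±√7 ± √131 is irrational), and any factorization into two quadratics over Q would force √(917) ∈ Q (pairing opposite roots) or √7, √131 ∈ Q (other pairings), all impossible. Hence [Q(γ):Q] = 4 = [Q(√7, √131):Q], so Q(γ) = Q(√7, √131).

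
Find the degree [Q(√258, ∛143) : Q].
[Q(√258, ∛143) : Q] = 6

Let L = Q(√258, ∛143). Since Q(√258) ⊂ L and [Q(√258):Q] = 2, the tower law gives 2 | [L:Q]. Likewise Q(∛143) ⊂ L with [Q(∛143):Q] = 3 (because 143 is not a perfect cube), so 3 | [L:Q]. As gcd(2,3) = 1, [L:Q] is divisible by 6. Conversely L is generated over Q by √258 and ∛143, so [L:Q] ≤ 2·3 = 6. Therefore [Q(√258, ∛143) : Q] = 6.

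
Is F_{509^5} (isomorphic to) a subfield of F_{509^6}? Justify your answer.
No: F_{509^5} is not a subfield of F_{509^6}

F_{p^m} embeds in F_{p^n} iff m | n. Here 5 ∤ 6 (since 6 = 1·5 + 1 with remainder 1 ≠ 0), so F_{509^5} is not a subfield of F_{509^6}. Equivalently: if it were, the tower law would give 5 = [F_{509^5}:F_509] dividing [F_{509^6}:F_509] = 6, contradiction.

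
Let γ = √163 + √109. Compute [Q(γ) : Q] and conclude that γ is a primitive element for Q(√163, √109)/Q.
[Q(γ) : Q] = 4 (equivalently, Q(γ) = Q(√163, √109))

Obviously Q(γ) ⊆ Q(√163, √109), and [Q(√163, √109):Q] = 4 (since 163, 109 are distinct squarefree integers > 1 with 17767 not a perfect square). To show equality we compute the minimal polynomial of γ. From γ = √163 + √109: γ^2 = 163 + 2√(17767) + 109 = 272 + 2√(17767), so γ^2 - 272 = 2√(17767); squaring, (γ^2 - 272)^2 = 4·17767, i.e. γ^4 - 544γ^2 + 73984 - 71068 = 0, i.e. γ^4 - 544γ^2 + 2916 = 0. So γ is a root of x^4 - 544x^2 + 2916. This polynomial is irreducible over Q: it has no rational root (each ±√163 ± √109 is irrational), and any factorization into two quadratics over Q would force √(17767) ∈ Q (pairing opposite roots) or √163, √109 ∈ Q (other pairings), all impossible. Hence [Q(γ):Q] = 4 = [Q(√163, √109):Q], so Q(γ) = Q(√163, √109).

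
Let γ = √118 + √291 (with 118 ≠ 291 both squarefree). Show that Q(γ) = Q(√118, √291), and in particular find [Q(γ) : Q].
[Q(γ) : Q] = 4 (equivalently, Q(γ) = Q(√118, √291))

Obviously Q(γ) ⊆ Q(√118, √291), and [Q(√118, √291):Q] = 4 (since 118, 291 are distinct squarefree integers > 1 with 34338 not a perfect square). To show equality we compute the minimal polynomial of γ. From γ = √118 + √291: γ^2 = 118 + 2√(34338) + 291 = 409 + 2√(34338), so γ^2 - 409 = 2√(34338); squaring, (γ^2 - 409)^2 = 4·34338, i.e. γ^4 - 818γ^2 + 167281 - 137352 = 0, i.e. γ^4 - 818γ^2 + 29929 = 0. So γ is a root of x^4 - 818x^2 + 29929. This polynomial is irreducible over Q: it has no rational root (each ±√118 ± √291 is irrational), and any factorization into two quadratics over Q would force √(34338) ∈ Q (pairing opposite roots) or √118, √291 ∈ Q (other pairings), all impossible. Hence [Q(γ):Q] = 4 = [Q(√118, √291):Q], so Q(γ) = Q(√118, √291).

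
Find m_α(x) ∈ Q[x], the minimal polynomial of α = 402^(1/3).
m_α(x) = x^3 - 402

α satisfies α^3 = 402, so x^3 - 402 annihilates α. By the rational root test, a rational root p/q (in lowest terms) of x^3 - 402 would satisfy p^3 = 402 q^3, forcing q = 1 and p^3 = 402; but 402 is not a perfect cube, contradiction. A monic cubic over Q with no rational root is irreducible (any nontrivial factorization would include a linear factor). Hence x^3 - 402 is the minimal polynomial of α, and in particular [Q(α):Q] = 3.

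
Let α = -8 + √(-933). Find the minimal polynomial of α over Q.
m_α(x) = x^2 + 16x + 997

From α + 8 = √(-933), squaring gives (α + 8)^2 = -933, i.e. α^2 + 16α + 64 = -933, so α^2 + 16α + 997 = 0. The discriminant of x^2 + 16x + 997 is (16)^2 - 4·(997) = 256 - 3988 = -3732, and 4·(-933) is not a perfect square in Q since -933 is squarefree and ≠ 1. Hence x^2 + 16x + 997 is irreducible over Q and is the minimal polynomial of α.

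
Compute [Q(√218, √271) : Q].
[Q(√218, √271) : Q] = 4

[Q(√218):Q] = 2 (min poly x^2 - 218, irreducible since 218 is squarefree > 1). For the top step, suppose √271 ∈ Q(√218), say √271 = c + d√218 with c, d ∈ Q. Squaring: 271 = c^2 + 218d^2 + 2cd√218. Since √218 ∉ Q this forces 2cd = 0. If d = 0 then √271 = c ∈ Q, contradicting 271 squarefree > 1. If c = 0 then 271 = 218d^2, so 218·271 = (218d)^2 is a perfect square in Q — but 218·271 = 59078 is not a perfect square (since 218 and 271 are distinct squarefree integers). Contradiction. Hence √271 ∉ Q(√218), so x^2 - 271 stays irreducible over Q(√218) and [Q(√218, √271) : Q(√218)] = 2. By the tower law, [Q(√218, √271) : Q] = 2 · 2 = 4.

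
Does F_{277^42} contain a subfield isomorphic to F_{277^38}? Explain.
No: F_{277^38} is not a subfield of F_{277^42}

F_{p^m} embeds in F_{p^n} iff m | n. Here 38 ∤ 42 (since 42 = 1·38 + 4 with remainder 4 ≠ 0), so F_{277^38} is not a subfield of F_{277^42}. Equivalently: if it were, the tower law would give 38 = [F_{277^38}:F_277] dividing [F_{277^42}:F_277] = 42, contradiction.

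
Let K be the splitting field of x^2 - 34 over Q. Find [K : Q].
[K : Q] = 2

f(x) = x^2 - 34 factors as (x - √34)(x + √34). The splitting field is K = Q(√34). Since 34 is squarefree and > 1, it is not a perfect square, so x^2 - 34 is irreducible over Q and [Q(√34) : Q] = 2. Hence [K : Q] = 2.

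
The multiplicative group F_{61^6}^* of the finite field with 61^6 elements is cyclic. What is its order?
|F_{61^6}^*| = 51520374360

F_{61^6} has 61^6 = 51520374361 elements; its multiplicative group consists of all nonzero elements, so |F_{61^6}^*| = 51520374361 - 1 = 51520374360. (It is cyclic since any finite subgroup of the multiplicative group of a field is cyclic.)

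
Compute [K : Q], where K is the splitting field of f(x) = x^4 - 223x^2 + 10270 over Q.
[K : Q] = 4

Solving the quadratic in x^2: x^2 = (223 ± √(223^2 - 4·10270))/2 = (223 ± √8649)/2 = (223 ± 93)/2, giving x^2 = 65 or x^2 = 158. So f(x) = (x^2 - 65)(x^2 - 158) and the roots of f are ±√65, ±√158. Hence the splitting field is K = Q(√65, √158). Since 65 and 158 are distinct squarefree integers > 1, their product 10270 is not a perfect square, so √158 ∉ Q(√65). By the tower law [K:Q] = [Q(√65,√158):Q(√65)] · [Q(√65):Q] = 2 · 2 = 4.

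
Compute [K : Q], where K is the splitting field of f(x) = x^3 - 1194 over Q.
[K : Q] = 6

The roots of x^3 - 1194 are ∛1194, ω∛1194, ω^2∛1194 where ω = e^(2πi/3) is a primitive cube root of unity, so K = Q(∛1194, ω). Now [Q(∛1194):Q] = 3 (since 1194 is not a perfect cube, x^3 - 1194 is irreducible) and [Q(ω):Q] = 2. Both 2 and 3 divide [K:Q], and [K:Q] ≤ 3·2 = 6, so [K:Q] = 6. (Equivalently: Q(∛1194) ⊂ R but ω ∉ R, so [K : Q(∛1194)] = 2.)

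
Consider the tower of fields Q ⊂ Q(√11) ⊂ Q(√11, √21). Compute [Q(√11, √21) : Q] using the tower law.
[Q(√11, √21) : Q] = 4

[Q(√11):Q] = 2 (min poly x^2 - 11, irreducible since 11 is squarefree > 1). For the top step, suppose √21 ∈ Q(√11), say √21 = c + d√11 with c, d ∈ Q. Squaring: 21 = c^2 + 11d^2 + 2cd√11. Since √11 ∉ Q this forces 2cd = 0. If d = 0 then √21 = c ∈ Q, contradicting 21 squarefree > 1. If c = 0 then 21 = 11d^2, so 11·21 = (11d)^2 is a perfect square in Q — but 11·21 = 231 is not a perfect square (since 11 and 21 are distinct squarefree integers). Contradiction. Hence √21 ∉ Q(√11), so x^2 - 21 stays irreducible over Q(√11) and [Q(√11, √21) : Q(√11)] = 2. By the tower law, [Q(√11, √21) : Q] = 2 · 2 = 4.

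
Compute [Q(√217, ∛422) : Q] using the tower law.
[Q(√217, ∛422) : Q] = 6

Let L = Q(√217, ∛422). Since Q(√217) ⊂ L and [Q(√217):Q] = 2, the tower law gives 2 | [L:Q]. Likewise Q(∛422) ⊂ L with [Q(∛422):Q] = 3 (because 422 is not a perfect cube), so 3 | [L:Q]. As gcd(2,3) = 1, [L:Q] is divisible by 6. Conversely L is generated over Q by √217 and ∛422, so [L:Q] ≤ 2·3 = 6. Therefore [Q(√217, ∛422) : Q] = 6.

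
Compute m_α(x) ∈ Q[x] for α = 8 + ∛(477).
m_α(x) = x^3 - 24x^2 + 192x - 989

Set β = α - 8 = ∛(477), so β^3 = 477. Then (α - 8)^3 - 477 = 0, i.e. α is a root of g(x) = (x - 8)^3 - 477 = x^3 - 24x^2 + 192x - 989. Since g(x) = h(x - 8) where h(x) = x^3 - 477, and h is irreducible over Q (because 477 is not a perfect cube, so h has no rational root, and a monic cubic with no rational root is irreducible), g is also irreducible (irreducibility is preserved under the substitution x → x - 8). Hence m_α(x) = x^3 - 24x^2 + 192x - 989.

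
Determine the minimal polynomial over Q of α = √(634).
m_α(x) = x^2 - 634

α satisfies α^2 - 634 = 0, so x^2 - 634 annihilates α. Since d = 634 is squarefree and ≠ 1, it is not a perfect square in Q, so x^2 - 634 has no rational root and is therefore irreducible over Q (a degree-2 polynomial over a field is irreducible iff it has no root). Hence m_α(x) = x^2 - 634.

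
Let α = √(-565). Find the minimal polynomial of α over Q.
m_α(x) = x^2 + 565

α satisfies α^2 + 565 = 0, so x^2 + 565 annihilates α. Since d = -565 is squarefree and ≠ 1, it is not a perfect square in Q, so x^2 + 565 has no rational root and is therefore irreducible over Q (a degree-2 polynomial over a field is irreducible iff it has no root). Hence m_α(x) = x^2 + 565.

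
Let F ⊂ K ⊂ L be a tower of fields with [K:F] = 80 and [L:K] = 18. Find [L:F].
[L:F] = 1440

The tower law says that for any tower of field extensions F ⊂ K ⊂ L with finite degrees, [L:F] = [L:K] · [K:F]. Here this gives [L:F] = 18 · 80 = 1440.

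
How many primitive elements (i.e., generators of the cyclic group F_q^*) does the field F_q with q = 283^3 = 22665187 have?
There are φ(22665186) = 7273152 primitive elements

F_q^* is cyclic of order q - 1 = 22665186. A cyclic group of order m has exactly φ(m) generators. Here m = 22665186 = 2 · 3^2 · 47 · 73 · 367, so the number of primitive elements is φ(22665186) = 7273152.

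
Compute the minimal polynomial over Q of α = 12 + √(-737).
m_α(x) = x^2 - 24x + 881

From α - 12 = √(-737), squaring gives (α - 12)^2 = -737, i.e. α^2 - 24α + 144 = -737, so α^2 - 24α + 881 = 0. The discriminant of x^2 - 24x + 881 is (-24)^2 - 4·(881) = 576 - 3524 = -2948, and 4·(-737) is not a perfect square in Q since -737 is squarefree and ≠ 1. Hence x^2 - 24x + 881 is irreducible over Q and is the minimal polynomial of α.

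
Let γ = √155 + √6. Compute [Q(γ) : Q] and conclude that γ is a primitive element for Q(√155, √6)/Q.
[Q(γ) : Q] = 4 (equivalently, Q(γ) = Q(√155, √6))

Obviously Q(γ) ⊆ Q(√155, √6), and [Q(√155, √6):Q] = 4 (since 155, 6 are distinct squarefree integers > 1 with 930 not a perfect square). To show equality we compute the minimal polynomial of γ. From γ = √155 + √6: γ^2 = 155 + 2√(930) + 6 = 161 + 2√(930), so γ^2 - 161 = 2√(930); squaring, (γ^2 - 161)^2 = 4·930, i.e. γ^4 - 322γ^2 + 25921 - 3720 = 0, i.e. γ^4 - 322γ^2 + 22201 = 0. So γ is a root of x^4 - 322x^2 + 22201. This polynomial is irreducible over Q: it has no rational root (each ±√155 ± √6 is irrational), and any factorization into two quadratics over Q would force √(930) ∈ Q (pairing opposite roots) or √155, √6 ∈ Q (other pairings), all impossible. Hence [Q(γ):Q] = 4 = [Q(√155, √6):Q], so Q(γ) = Q(√155, √6).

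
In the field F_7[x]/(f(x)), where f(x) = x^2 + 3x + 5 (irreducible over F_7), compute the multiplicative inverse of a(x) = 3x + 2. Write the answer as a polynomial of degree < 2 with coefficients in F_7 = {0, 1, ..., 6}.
a(x)^(-1) ≡ 6x (mod f(x))

Since f is irreducible over F_7, F_7[x]/(f) is a field and a(x) ≠ 0 has an inverse. Apply the extended Euclidean algorithm to f(x) and a(x) in F_7[x]: f(x) = (5x)·a(x) + (5). The last nonzero remainder is the constant 5 = gcd(f, a) in F_7. Back-substituting through the division chain expresses 5 = s(x)·a(x) + t(x)·f(x) with s(x) ≡ 2x (mod f), so (2x)·a(x) ≡ 5 (mod f). Multiplying by 5^(-1) ≡ 3 in F_7 gives a(x)^(-1) ≡ 3·(2x) ≡ 6x (mod f). Check: (3x + 2)·(6x) = 4x^2 + 5x ≡ 1 (mod x^2 + 3x + 5).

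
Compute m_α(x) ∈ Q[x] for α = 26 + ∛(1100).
m_α(x) = x^3 - 78x^2 + 2028x - 18676

Set β = α - 26 = ∛(1100), so β^3 = 1100. Then (α - 26)^3 - 1100 = 0, i.e. α is a root of g(x) = (x - 26)^3 - 1100 = x^3 - 78x^2 + 2028x - 18676. Since g(x) = h(x - 26) where h(x) = x^3 - 1100, and h is irreducible over Q (because 1100 is not a perfect cube, so h has no rational root, and a monic cubic with no rational root is irreducible), g is also irreducible (irreducibility is preserved under the substitution x → x - 26). Hence m_α(x) = x^3 - 78x^2 + 2028x - 18676.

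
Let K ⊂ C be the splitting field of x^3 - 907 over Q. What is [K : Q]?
[K : Q] = 6

The roots of x^3 - 907 are ∛907, ω∛907, ω^2∛907 where ω = e^(2πi/3) is a primitive cube root of unity, so K = Q(∛907, ω). Now [Q(∛907):Q] = 3 (since 907 is not a perfect cube, x^3 - 907 is irreducible) and [Q(ω):Q] = 2. Both 2 and 3 divide [K:Q], and [K:Q] ≤ 3·2 = 6, so [K:Q] = 6. (Equivalently: Q(∛907) ⊂ R but ω ∉ R, so [K : Q(∛907)] = 2.)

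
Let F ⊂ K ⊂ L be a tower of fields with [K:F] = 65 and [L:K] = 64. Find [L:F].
[L:F] = 4160

The tower law says that for any tower of field extensions F ⊂ K ⊂ L with finite degrees, [L:F] = [L:K] · [K:F]. Here this gives [L:F] = 64 · 65 = 4160.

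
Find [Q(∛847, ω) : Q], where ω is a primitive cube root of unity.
[Q(∛847, ω) : Q] = 6

[Q(∛847):Q] = 3 (min poly x^3 - 847, irreducible since 847 is not a perfect cube). [Q(ω):Q] = 2 (min poly x^2 + x + 1). Since Q(∛847) ⊂ R and ω ∉ R, we have ω ∉ Q(∛847), so x^2 + x + 1 remains irreducible over Q(∛847) and [Q(∛847, ω) : Q(∛847)] = 2. By the tower law, [Q(∛847, ω) : Q] = 3 · 2 = 6. (In fact Q(∛847, ω) is the splitting field of x^3 - 847 over Q.)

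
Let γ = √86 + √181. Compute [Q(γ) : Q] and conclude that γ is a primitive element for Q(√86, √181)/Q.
[Q(γ) : Q] = 4 (equivalently, Q(γ) = Q(√86, √181))

Obviously Q(γ) ⊆ Q(√86, √181), and [Q(√86, √181):Q] = 4 (since 86, 181 are distinct squarefree integers > 1 with 15566 not a perfect square). To show equality we compute the minimal polynomial of γ. From γ = √86 + √181: γ^2 = 86 + 2√(15566) + 181 = 267 + 2√(15566), so γ^2 - 267 = 2√(15566); squaring, (γ^2 - 267)^2 = 4·15566, i.e. γ^4 - 534γ^2 + 71289 - 62264 = 0, i.e. γ^4 - 534γ^2 + 9025 = 0. So γ is a root of x^4 - 534x^2 + 9025. This polynomial is irreducible over Q: it has no rational root (each ±√86 ± √181 is irrational), and any factorization into two quadratics over Q would force √(15566) ∈ Q (pairing opposite roots) or √86, √181 ∈ Q (other pairings), all impossible. Hence [Q(γ):Q] = 4 = [Q(√86, √181):Q], so Q(γ) = Q(√86, √181).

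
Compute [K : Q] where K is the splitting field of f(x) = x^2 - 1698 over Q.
[K : Q] = 2

f(x) = x^2 - 1698 factors as (x - √1698)(x + √1698). The splitting field is K = Q(√1698). Since 1698 is squarefree and > 1, it is not a perfect square, so x^2 - 1698 is irreducible over Q and [Q(√1698) : Q] = 2. Hence [K : Q] = 2.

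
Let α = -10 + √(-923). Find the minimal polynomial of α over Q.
m_α(x) = x^2 + 20x + 1023

From α + 10 = √(-923), squaring gives (α + 10)^2 = -923, i.e. α^2 + 20α + 100 = -923, so α^2 + 20α + 1023 = 0. The discriminant of x^2 + 20x + 1023 is (20)^2 - 4·(1023) = 400 - 4092 = -3692, and 4·(-923) is not a perfect square in Q since -923 is squarefree and ≠ 1. Hence x^2 + 20x + 1023 is irreducible over Q and is the minimal polynomial of α.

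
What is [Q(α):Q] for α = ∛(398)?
[Q(α):Q] = 3

The minimal polynomial of α is x^3 - 398, irreducible over Q since 398 is not a perfect cube (so x^3 - 398 has no rational root). Hence [Q(α):Q] = deg(m_α) = 3.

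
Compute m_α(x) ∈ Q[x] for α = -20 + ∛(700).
m_α(x) = x^3 + 60x^2 + 1200x + 7300

Set β = α + 20 = ∛(700), so β^3 = 700. Then (α + 20)^3 - 700 = 0, i.e. α is a root of g(x) = (x + 20)^3 - 700 = x^3 + 60x^2 + 1200x + 7300. Since g(x) = h(x + 20) where h(x) = x^3 - 700, and h is irreducible over Q (because 700 is not a perfect cube, so h has no rational root, and a monic cubic with no rational root is irreducible), g is also irreducible (irreducibility is preserved under the substitution x → x + 20). Hence m_α(x) = x^3 + 60x^2 + 1200x + 7300.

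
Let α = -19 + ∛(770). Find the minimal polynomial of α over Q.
m_α(x) = x^3 + 57x^2 + 1083x + 6089

Set β = α + 19 = ∛(770), so β^3 = 770. Then (α + 19)^3 - 770 = 0, i.e. α is a root of g(x) = (x + 19)^3 - 770 = x^3 + 57x^2 + 1083x + 6089. Since g(x) = h(x + 19) where h(x) = x^3 - 770, and h is irreducible over Q (because 770 is not a perfect cube, so h has no rational root, and a monic cubic with no rational root is irreducible), g is also irreducible (irreducibility is preserved under the substitution x → x + 19). Hence m_α(x) = x^3 + 57x^2 + 1083x + 6089.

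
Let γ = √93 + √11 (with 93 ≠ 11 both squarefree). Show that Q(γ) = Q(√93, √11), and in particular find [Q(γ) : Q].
[Q(γ) : Q] = 4 (equivalently, Q(γ) = Q(√93, √11))

Obviously Q(γ) ⊆ Q(√93, √11), and [Q(√93, √11):Q] = 4 (since 93, 11 are distinct squarefree integers > 1 with 1023 not a perfect square). To show equality we compute the minimal polynomial of γ. From γ = √93 + √11: γ^2 = 93 + 2√(1023) + 11 = 104 + 2√(1023), so γ^2 - 104 = 2√(1023); squaring, (γ^2 - 104)^2 = 4·1023, i.e. γ^4 - 208γ^2 + 10816 - 4092 = 0, i.e. γ^4 - 208γ^2 + 6724 = 0. So γ is a root of x^4 - 208x^2 + 6724. This polynomial is irreducible over Q: it has no rational root (each ±√93 ± √11 is irrational), and any factorization into two quadratics over Q would force √(1023) ∈ Q (pairing opposite roots) or √93, √11 ∈ Q (other pairings), all impossible. Hence [Q(γ):Q] = 4 = [Q(√93, √11):Q], so Q(γ) = Q(√93, √11).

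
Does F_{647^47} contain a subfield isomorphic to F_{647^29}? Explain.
No: F_{647^29} is not a subfield of F_{647^47}

F_{p^m} embeds in F_{p^n} iff m | n. Here 29 ∤ 47 (since 47 = 1·29 + 18 with remainder 18 ≠ 0), so F_{647^29} is not a subfield of F_{647^47}. Equivalently: if it were, the tower law would give 29 = [F_{647^29}:F_647] dividing [F_{647^47}:F_647] = 47, contradiction.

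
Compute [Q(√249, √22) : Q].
[Q(√249, √22) : Q] = 4

[Q(√249):Q] = 2 (min poly x^2 - 249, irreducible since 249 is squarefree > 1). For the top step, suppose √22 ∈ Q(√249), say √22 = c + d√249 with c, d ∈ Q. Squaring: 22 = c^2 + 249d^2 + 2cd√249. Since √249 ∉ Q this forces 2cd = 0. If d = 0 then √22 = c ∈ Q, contradicting 22 squarefree > 1. If c = 0 then 22 = 249d^2, so 249·22 = (249d)^2 is a perfect square in Q — but 249·22 = 5478 is not a perfect square (since 249 and 22 are distinct squarefree integers). Contradiction. Hence √22 ∉ Q(√249), so x^2 - 22 stays irreducible over Q(√249) and [Q(√249, √22) : Q(√249)] = 2. By the tower law, [Q(√249, √22) : Q] = 2 · 2 = 4.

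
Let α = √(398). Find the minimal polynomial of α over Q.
m_α(x) = x^2 - 398

α satisfies α^2 - 398 = 0, so x^2 - 398 annihilates α. Since d = 398 is squarefree and ≠ 1, it is not a perfect square in Q, so x^2 - 398 has no rational root and is therefore irreducible over Q (a degree-2 polynomial over a field is irreducible iff it has no root). Hence m_α(x) = x^2 - 398.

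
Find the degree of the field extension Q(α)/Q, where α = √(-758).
[Q(α):Q] = 2

[Q(α):Q] equals the degree of the minimal polynomial of α. Here α^2 = -758 and x^2 + 758 is irreducible (d = -758 is squarefree, ≠ 1, hence not a square), so deg(m_α) = 2. Thus [Q(α):Q] = 2.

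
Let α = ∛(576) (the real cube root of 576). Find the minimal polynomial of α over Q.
m_α(x) = x^3 - 576

α satisfies α^3 = 576, so x^3 - 576 annihilates α. By the rational root test, a rational root p/q (in lowest terms) of x^3 - 576 would satisfy p^3 = 576 q^3, forcing q = 1 and p^3 = 576; but 576 is not a perfect cube, contradiction. A monic cubic over Q with no rational root is irreducible (any nontrivial factorization would include a linear factor). Hence x^3 - 576 is the minimal polynomial of α, and in particular [Q(α):Q] = 3.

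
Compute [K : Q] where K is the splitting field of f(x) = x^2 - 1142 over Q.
[K : Q] = 2

f(x) = x^2 - 1142 factors as (x - √1142)(x + √1142). The splitting field is K = Q(√1142). Since 1142 is squarefree and > 1, it is not a perfect square, so x^2 - 1142 is irreducible over Q and [Q(√1142) : Q] = 2. Hence [K : Q] = 2.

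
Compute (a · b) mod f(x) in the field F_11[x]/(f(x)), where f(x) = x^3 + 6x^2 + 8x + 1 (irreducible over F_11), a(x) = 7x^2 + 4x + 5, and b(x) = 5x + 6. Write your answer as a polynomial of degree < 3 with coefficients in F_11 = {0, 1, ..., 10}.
a · b ≡ 6x^2 + 6 (mod f(x))

Multiply in F_11[x]: a(x)·b(x) = (7x^2 + 4x + 5)·(5x + 6) = 2x^3 + 7x^2 + 5x + 8. This has degree ≥ 3, so divide by f(x) over F_11: 2x^3 + 7x^2 + 5x + 8 = (2)·(x^3 + 6x^2 + 8x + 1) + (6x^2 + 6). Hence a·b ≡ 6x^2 + 6 (mod f). (F_11[x]/(f) is a field with 11^3 = 1331 elements since f is irreducible of degree 3.)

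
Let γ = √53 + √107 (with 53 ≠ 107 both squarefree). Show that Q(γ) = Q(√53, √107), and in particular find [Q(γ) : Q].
[Q(γ) : Q] = 4 (equivalently, Q(γ) = Q(√53, √107))

Obviously Q(γ) ⊆ Q(√53, √107), and [Q(√53, √107):Q] = 4 (since 53, 107 are distinct squarefree integers > 1 with 5671 not a perfect square). To show equality we compute the minimal polynomial of γ. From γ = √53 + √107: γ^2 = 53 + 2√(5671) + 107 = 160 + 2√(5671), so γ^2 - 160 = 2√(5671); squaring, (γ^2 - 160)^2 = 4·5671, i.e. γ^4 - 320γ^2 + 25600 - 22684 = 0, i.e. γ^4 - 320γ^2 + 2916 = 0. So γ is a root of x^4 - 320x^2 + 2916. This polynomial is irreducible over Q: it has no rational root (each ±√53 ± √107 is irrational), and any factorization into two quadratics over Q would force √(5671) ∈ Q (pairing opposite roots) or √53, √107 ∈ Q (other pairings), all impossible. Hence [Q(γ):Q] = 4 = [Q(√53, √107):Q], so Q(γ) = Q(√53, √107).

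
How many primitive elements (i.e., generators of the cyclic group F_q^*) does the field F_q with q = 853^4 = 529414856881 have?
There are φ(529414856880) = 104044953600 primitive elements

F_q^* is cyclic of order q - 1 = 529414856880. A cyclic group of order m has exactly φ(m) generators. Here m = 529414856880 = 2^4 · 3 · 5 · 7 · 13 · 29 · 61 · 71 · 193, so the number of primitive elements is φ(529414856880) = 104044953600.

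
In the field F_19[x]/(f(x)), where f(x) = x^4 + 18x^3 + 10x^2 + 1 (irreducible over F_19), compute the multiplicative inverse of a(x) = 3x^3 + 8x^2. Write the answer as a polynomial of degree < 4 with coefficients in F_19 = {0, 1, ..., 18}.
a(x)^(-1) ≡ 12x^3 + 13x^2 + 9x + 8 (mod f(x))

Since f is irreducible over F_19, F_19[x]/(f) is a field and a(x) ≠ 0 has an inverse. Apply the extended Euclidean algorithm to f(x) and a(x) in F_19[x]: f(x) = (13x + 3)·a(x) + (5x^2 + 1);  a(x) = (12x + 13)·(5x^2 + 1) + (7x + 6);  (5x^2 + 1) = (17x + 18)·(7x + 6) + (7). The last nonzero remainder is the constant 7 = gcd(f, a) in F_19. Back-substituting through the division chain expresses 7 = s(x)·a(x) + t(x)·f(x) with s(x) ≡ 8x^3 + 15x^2 + 6x + 18 (mod f), so (8x^3 + 15x^2 + 6x + 18)·a(x) ≡ 7 (mod f). Multiplying by 7^(-1) ≡ 11 in F_19 gives a(x)^(-1) ≡ 11·(8x^3 + 15x^2 + 6x + 18) ≡ 12x^3 + 13x^2 + 9x + 8 (mod f). Check: (3x^3 + 8x^2)·(12x^3 + 13x^2 + 9x + 8) = 17x^6 + 2x^5 + 17x^4 + x^3 + 7x^2 ≡ 1 (mod x^4 + 18x^3 + 10x^2 + 1).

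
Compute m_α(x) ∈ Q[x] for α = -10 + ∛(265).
m_α(x) = x^3 + 30x^2 + 300x + 735

Set β = α + 10 = ∛(265), so β^3 = 265. Then (α + 10)^3 - 265 = 0, i.e. α is a root of g(x) = (x + 10)^3 - 265 = x^3 + 30x^2 + 300x + 735. Since g(x) = h(x + 10) where h(x) = x^3 - 265, and h is irreducible over Q (because 265 is not a perfect cube, so h has no rational root, and a monic cubic with no rational root is irreducible), g is also irreducible (irreducibility is preserved under the substitution x → x + 10). Hence m_α(x) = x^3 + 30x^2 + 300x + 735.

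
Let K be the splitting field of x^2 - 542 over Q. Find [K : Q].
[K : Q] = 2

f(x) = x^2 - 542 factors as (x - √542)(x + √542). The splitting field is K = Q(√542). Since 542 is squarefree and > 1, it is not a perfect square, so x^2 - 542 is irreducible over Q and [Q(√542) : Q] = 2. Hence [K : Q] = 2.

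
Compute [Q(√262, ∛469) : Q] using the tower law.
[Q(√262, ∛469) : Q] = 6

Let L = Q(√262, ∛469). Since Q(√262) ⊂ L and [Q(√262):Q] = 2, the tower law gives 2 | [L:Q]. Likewise Q(∛469) ⊂ L with [Q(∛469):Q] = 3 (because 469 is not a perfect cube), so 3 | [L:Q]. As gcd(2,3) = 1, [L:Q] is divisible by 6. Conversely L is generated over Q by √262 and ∛469, so [L:Q] ≤ 2·3 = 6. Therefore [Q(√262, ∛469) : Q] = 6.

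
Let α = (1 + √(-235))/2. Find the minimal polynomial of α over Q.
m_α(x) = x^2 - x + 59

From 2α - 1 = √(-235), squaring gives (2α - 1)^2 = -235, i.e. 4α^2 - 4α + 1 = -235, so α^2 - α + (1 + 235)/4 = 0. Since -235 ≡ 1 (mod 4), (1 + 235)/4 = 59 ∈ Z. The polynomial x^2 - x + 59 has discriminant 1 - 4·(59) = -235, which is not a perfect square in Q (d = -235 is squarefree and ≠ 1), so x^2 - x + 59 is irreducible over Q. It is the minimal polynomial of α.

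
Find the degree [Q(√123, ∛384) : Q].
[Q(√123, ∛384) : Q] = 6

Let L = Q(√123, ∛384). Since Q(√123) ⊂ L and [Q(√123):Q] = 2, the tower law gives 2 | [L:Q]. Likewise Q(∛384) ⊂ L with [Q(∛384):Q] = 3 (because 384 is not a perfect cube), so 3 | [L:Q]. As gcd(2,3) = 1, [L:Q] is divisible by 6. Conversely L is generated over Q by √123 and ∛384, so [L:Q] ≤ 2·3 = 6. Therefore [Q(√123, ∛384) : Q] = 6.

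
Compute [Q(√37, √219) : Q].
[Q(√37, √219) : Q] = 4

[Q(√37):Q] = 2 (min poly x^2 - 37, irreducible since 37 is squarefree > 1). For the top step, suppose √219 ∈ Q(√37), say √219 = c + d√37 with c, d ∈ Q. Squaring: 219 = c^2 + 37d^2 + 2cd√37. Since √37 ∉ Q this forces 2cd = 0. If d = 0 then √219 = c ∈ Q, contradicting 219 squarefree > 1. If c = 0 then 219 = 37d^2, so 37·219 = (37d)^2 is a perfect square in Q — but 37·219 = 8103 is not a perfect square (since 37 and 219 are distinct squarefree integers). Contradiction. Hence √219 ∉ Q(√37), so x^2 - 219 stays irreducible over Q(√37) and [Q(√37, √219) : Q(√37)] = 2. By the tower law, [Q(√37, √219) : Q] = 2 · 2 = 4.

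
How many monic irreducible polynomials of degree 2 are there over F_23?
There are 253 monic irreducible polynomials of degree 2 over F_23

Each element of F_{23^2} that lies in no proper subfield is a root of exactly one monic irreducible of degree 2 over F_23, and each such polynomial has 2 distinct roots in F_{23^2}. By Möbius inversion the count is N_23(2) = (1/2) Σ_{d|2} μ(2/d) · 23^d = (1/2)(μ(2)·23^1 + μ(1)·23^2) = 506/2 = 253.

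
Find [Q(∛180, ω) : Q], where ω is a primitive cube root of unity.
[Q(∛180, ω) : Q] = 6

[Q(∛180):Q] = 3 (min poly x^3 - 180, irreducible since 180 is not a perfect cube). [Q(ω):Q] = 2 (min poly x^2 + x + 1). Since Q(∛180) ⊂ R and ω ∉ R, we have ω ∉ Q(∛180), so x^2 + x + 1 remains irreducible over Q(∛180) and [Q(∛180, ω) : Q(∛180)] = 2. By the tower law, [Q(∛180, ω) : Q] = 3 · 2 = 6. (In fact Q(∛180, ω) is the splitting field of x^3 - 180 over Q.)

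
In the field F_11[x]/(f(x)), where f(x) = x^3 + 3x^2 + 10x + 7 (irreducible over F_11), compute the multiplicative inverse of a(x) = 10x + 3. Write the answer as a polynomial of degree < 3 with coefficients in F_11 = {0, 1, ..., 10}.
a(x)^(-1) ≡ 4x^2 + 2x + 2 (mod f(x))

Since f is irreducible over F_11, F_11[x]/(f) is a field and a(x) ≠ 0 has an inverse. Apply the extended Euclidean algorithm to f(x) and a(x) in F_11[x]: f(x) = (10x^2 + 5x + 5)·a(x) + (3). The last nonzero remainder is the constant 3 = gcd(f, a) in F_11. Back-substituting through the division chain expresses 3 = s(x)·a(x) + t(x)·f(x) with s(x) ≡ x^2 + 6x + 6 (mod f), so (x^2 + 6x + 6)·a(x) ≡ 3 (mod f). Multiplying by 3^(-1) ≡ 4 in F_11 gives a(x)^(-1) ≡ 4·(x^2 + 6x + 6) ≡ 4x^2 + 2x + 2 (mod f). Check: (10x + 3)·(4x^2 + 2x + 2) = 7x^3 + 10x^2 + 4x + 6 ≡ 1 (mod x^3 + 3x^2 + 10x + 7).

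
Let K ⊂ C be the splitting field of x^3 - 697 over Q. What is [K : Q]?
[K : Q] = 6

The roots of x^3 - 697 are ∛697, ω∛697, ω^2∛697 where ω = e^(2πi/3) is a primitive cube root of unity, so K = Q(∛697, ω). Now [Q(∛697):Q] = 3 (since 697 is not a perfect cube, x^3 - 697 is irreducible) and [Q(ω):Q] = 2. Both 2 and 3 divide [K:Q], and [K:Q] ≤ 3·2 = 6, so [K:Q] = 6. (Equivalently: Q(∛697) ⊂ R but ω ∉ R, so [K : Q(∛697)] = 2.)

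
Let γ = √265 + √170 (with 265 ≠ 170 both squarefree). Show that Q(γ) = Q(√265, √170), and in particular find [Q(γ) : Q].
[Q(γ) : Q] = 4 (equivalently, Q(γ) = Q(√265, √170))

Obviously Q(γ) ⊆ Q(√265, √170), and [Q(√265, √170):Q] = 4 (since 265, 170 are distinct squarefree integers > 1 with 45050 not a perfect square). To show equality we compute the minimal polynomial of γ. From γ = √265 + √170: γ^2 = 265 + 2√(45050) + 170 = 435 + 2√(45050), so γ^2 - 435 = 2√(45050); squaring, (γ^2 - 435)^2 = 4·45050, i.e. γ^4 - 870γ^2 + 189225 - 180200 = 0, i.e. γ^4 - 870γ^2 + 9025 = 0. So γ is a root of x^4 - 870x^2 + 9025. This polynomial is irreducible over Q: it has no rational root (each ±√265 ± √170 is irrational), and any factorization into two quadratics over Q would force √(45050) ∈ Q (pairing opposite roots) or √265, √170 ∈ Q (other pairings), all impossible. Hence [Q(γ):Q] = 4 = [Q(√265, √170):Q], so Q(γ) = Q(√265, √170).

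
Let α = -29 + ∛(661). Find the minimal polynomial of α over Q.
m_α(x) = x^3 + 87x^2 + 2523x + 23728

Set β = α + 29 = ∛(661), so β^3 = 661. Then (α + 29)^3 - 661 = 0, i.e. α is a root of g(x) = (x + 29)^3 - 661 = x^3 + 87x^2 + 2523x + 23728. Since g(x) = h(x + 29) where h(x) = x^3 - 661, and h is irreducible over Q (because 661 is not a perfect cube, so h has no rational root, and a monic cubic with no rational root is irreducible), g is also irreducible (irreducibility is preserved under the substitution x → x + 29). Hence m_α(x) = x^3 + 87x^2 + 2523x + 23728.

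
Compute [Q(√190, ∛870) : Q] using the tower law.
[Q(√190, ∛870) : Q] = 6

Let L = Q(√190, ∛870). Since Q(√190) ⊂ L and [Q(√190):Q] = 2, the tower law gives 2 | [L:Q]. Likewise Q(∛870) ⊂ L with [Q(∛870):Q] = 3 (because 870 is not a perfect cube), so 3 | [L:Q]. As gcd(2,3) = 1, [L:Q] is divisible by 6. Conversely L is generated over Q by √190 and ∛870, so [L:Q] ≤ 2·3 = 6. Therefore [Q(√190, ∛870) : Q] = 6.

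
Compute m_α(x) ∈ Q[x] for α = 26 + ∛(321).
m_α(x) = x^3 - 78x^2 + 2028x - 17897

Set β = α - 26 = ∛(321), so β^3 = 321. Then (α - 26)^3 - 321 = 0, i.e. α is a root of g(x) = (x - 26)^3 - 321 = x^3 - 78x^2 + 2028x - 17897. Since g(x) = h(x - 26) where h(x) = x^3 - 321, and h is irreducible over Q (because 321 is not a perfect cube, so h has no rational root, and a monic cubic with no rational root is irreducible), g is also irreducible (irreducibility is preserved under the substitution x → x - 26). Hence m_α(x) = x^3 - 78x^2 + 2028x - 17897.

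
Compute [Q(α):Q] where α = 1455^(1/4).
[Q(α):Q] = 4

α is a root of x^4 - 1455. By Eisenstein's criterion at the prime p = 3 (which divides the constant term 1455 but p^2 = 9 does not, since 1455 is squarefree), x^4 - 1455 is irreducible over Q. Hence [Q(α):Q] = 4.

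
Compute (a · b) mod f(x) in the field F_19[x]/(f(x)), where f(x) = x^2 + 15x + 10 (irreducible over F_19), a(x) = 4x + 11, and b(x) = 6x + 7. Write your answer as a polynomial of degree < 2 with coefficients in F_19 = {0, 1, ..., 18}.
a · b ≡ 8 (mod f(x))

Multiply in F_19[x]: a(x)·b(x) = (4x + 11)·(6x + 7) = 5x^2 + 18x + 1. This has degree ≥ 2, so divide by f(x) over F_19: 5x^2 + 18x + 1 = (5)·(x^2 + 15x + 10) + (8). Hence a·b ≡ 8 (mod f). (F_19[x]/(f) is a field with 19^2 = 361 elements since f is irreducible of degree 2.)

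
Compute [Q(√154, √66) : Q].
[Q(√154, √66) : Q] = 4

[Q(√154):Q] = 2 (min poly x^2 - 154, irreducible since 154 is squarefree > 1). For the top step, suppose √66 ∈ Q(√154), say √66 = c + d√154 with c, d ∈ Q. Squaring: 66 = c^2 + 154d^2 + 2cd√154. Since √154 ∉ Q this forces 2cd = 0. If d = 0 then √66 = c ∈ Q, contradicting 66 squarefree > 1. If c = 0 then 66 = 154d^2, so 154·66 = (154d)^2 is a perfect square in Q — but 154·66 = 10164 is not a perfect square (since 154 and 66 are distinct squarefree integers). Contradiction. Hence √66 ∉ Q(√154), so x^2 - 66 stays irreducible over Q(√154) and [Q(√154, √66) : Q(√154)] = 2. By the tower law, [Q(√154, √66) : Q] = 2 · 2 = 4.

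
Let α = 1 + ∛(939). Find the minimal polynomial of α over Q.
m_α(x) = x^3 - 3x^2 + 3x - 940

Set β = α - 1 = ∛(939), so β^3 = 939. Then (α - 1)^3 - 939 = 0, i.e. α is a root of g(x) = (x - 1)^3 - 939 = x^3 - 3x^2 + 3x - 940. Since g(x) = h(x - 1) where h(x) = x^3 - 939, and h is irreducible over Q (because 939 is not a perfect cube, so h has no rational root, and a monic cubic with no rational root is irreducible), g is also irreducible (irreducibility is preserved under the substitution x → x - 1). Hence m_α(x) = x^3 - 3x^2 + 3x - 940.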